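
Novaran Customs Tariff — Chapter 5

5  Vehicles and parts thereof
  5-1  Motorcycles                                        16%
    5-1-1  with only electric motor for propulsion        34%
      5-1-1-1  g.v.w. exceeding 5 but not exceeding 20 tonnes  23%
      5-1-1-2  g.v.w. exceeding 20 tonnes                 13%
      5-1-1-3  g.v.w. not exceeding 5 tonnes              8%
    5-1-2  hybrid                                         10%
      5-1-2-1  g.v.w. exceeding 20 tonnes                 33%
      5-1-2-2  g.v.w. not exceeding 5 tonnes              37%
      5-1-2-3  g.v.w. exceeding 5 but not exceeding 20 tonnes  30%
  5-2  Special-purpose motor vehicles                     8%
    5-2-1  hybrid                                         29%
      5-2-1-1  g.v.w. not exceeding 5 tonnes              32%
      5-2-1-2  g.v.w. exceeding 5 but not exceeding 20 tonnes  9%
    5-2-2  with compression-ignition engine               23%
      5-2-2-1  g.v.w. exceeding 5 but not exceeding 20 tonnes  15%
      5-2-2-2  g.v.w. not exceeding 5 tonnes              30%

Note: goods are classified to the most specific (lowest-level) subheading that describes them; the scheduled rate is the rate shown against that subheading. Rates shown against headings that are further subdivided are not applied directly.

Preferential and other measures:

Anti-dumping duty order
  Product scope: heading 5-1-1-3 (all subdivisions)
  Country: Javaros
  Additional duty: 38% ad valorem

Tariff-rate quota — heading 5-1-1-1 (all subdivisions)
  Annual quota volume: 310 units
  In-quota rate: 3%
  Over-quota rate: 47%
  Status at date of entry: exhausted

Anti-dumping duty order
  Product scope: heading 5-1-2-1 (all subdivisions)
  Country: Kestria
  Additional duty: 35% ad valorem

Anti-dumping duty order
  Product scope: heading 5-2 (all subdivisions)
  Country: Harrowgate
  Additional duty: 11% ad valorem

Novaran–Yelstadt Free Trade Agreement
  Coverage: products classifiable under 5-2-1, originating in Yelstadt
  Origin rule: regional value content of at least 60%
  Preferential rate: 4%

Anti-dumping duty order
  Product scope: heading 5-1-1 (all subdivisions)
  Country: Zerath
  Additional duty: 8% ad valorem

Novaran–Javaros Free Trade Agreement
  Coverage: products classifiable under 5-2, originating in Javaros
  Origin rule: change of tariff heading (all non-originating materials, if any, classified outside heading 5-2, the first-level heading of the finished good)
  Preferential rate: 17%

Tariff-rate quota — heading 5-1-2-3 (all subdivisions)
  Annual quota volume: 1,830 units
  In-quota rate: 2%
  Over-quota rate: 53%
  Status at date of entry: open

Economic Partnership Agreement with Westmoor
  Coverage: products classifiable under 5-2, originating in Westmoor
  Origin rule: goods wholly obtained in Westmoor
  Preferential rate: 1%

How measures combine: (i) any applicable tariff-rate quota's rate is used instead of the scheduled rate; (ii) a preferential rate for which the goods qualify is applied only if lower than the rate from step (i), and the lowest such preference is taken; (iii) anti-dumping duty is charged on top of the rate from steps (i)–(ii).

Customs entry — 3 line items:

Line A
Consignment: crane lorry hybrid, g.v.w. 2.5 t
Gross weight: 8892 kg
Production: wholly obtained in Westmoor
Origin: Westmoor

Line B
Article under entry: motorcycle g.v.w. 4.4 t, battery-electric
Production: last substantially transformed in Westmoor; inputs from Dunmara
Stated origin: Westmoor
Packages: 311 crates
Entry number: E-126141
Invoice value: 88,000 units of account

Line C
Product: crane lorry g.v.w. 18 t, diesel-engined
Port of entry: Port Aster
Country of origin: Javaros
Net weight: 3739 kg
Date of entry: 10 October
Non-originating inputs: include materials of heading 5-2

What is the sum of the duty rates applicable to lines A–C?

Line A: crane lorry → 5-2; hybrid → 5-2-1; g.v.w. 2.5 t → 5-2-1-1. Scheduled 32%. Westmoor agreement on 5-2: wholly obtained → 1% available; preferential 1%. → 1%.
Line B: motorcycle → 5-1; battery-electric → 5-1-1; g.v.w. 4.4 t → 5-1-1-3. Scheduled 8%. Westmoor agreement on 5-2: 5-1-1-3 not covered. → 8%.
Line C: crane lorry → 5-2; diesel-engined → 5-2-2; g.v.w. 18 t → 5-2-2-1. Scheduled 15%. Javaros agreement on 5-2: CTH not met. → 15%.
Sum: 1% + 8% + 15% = 24%.

24%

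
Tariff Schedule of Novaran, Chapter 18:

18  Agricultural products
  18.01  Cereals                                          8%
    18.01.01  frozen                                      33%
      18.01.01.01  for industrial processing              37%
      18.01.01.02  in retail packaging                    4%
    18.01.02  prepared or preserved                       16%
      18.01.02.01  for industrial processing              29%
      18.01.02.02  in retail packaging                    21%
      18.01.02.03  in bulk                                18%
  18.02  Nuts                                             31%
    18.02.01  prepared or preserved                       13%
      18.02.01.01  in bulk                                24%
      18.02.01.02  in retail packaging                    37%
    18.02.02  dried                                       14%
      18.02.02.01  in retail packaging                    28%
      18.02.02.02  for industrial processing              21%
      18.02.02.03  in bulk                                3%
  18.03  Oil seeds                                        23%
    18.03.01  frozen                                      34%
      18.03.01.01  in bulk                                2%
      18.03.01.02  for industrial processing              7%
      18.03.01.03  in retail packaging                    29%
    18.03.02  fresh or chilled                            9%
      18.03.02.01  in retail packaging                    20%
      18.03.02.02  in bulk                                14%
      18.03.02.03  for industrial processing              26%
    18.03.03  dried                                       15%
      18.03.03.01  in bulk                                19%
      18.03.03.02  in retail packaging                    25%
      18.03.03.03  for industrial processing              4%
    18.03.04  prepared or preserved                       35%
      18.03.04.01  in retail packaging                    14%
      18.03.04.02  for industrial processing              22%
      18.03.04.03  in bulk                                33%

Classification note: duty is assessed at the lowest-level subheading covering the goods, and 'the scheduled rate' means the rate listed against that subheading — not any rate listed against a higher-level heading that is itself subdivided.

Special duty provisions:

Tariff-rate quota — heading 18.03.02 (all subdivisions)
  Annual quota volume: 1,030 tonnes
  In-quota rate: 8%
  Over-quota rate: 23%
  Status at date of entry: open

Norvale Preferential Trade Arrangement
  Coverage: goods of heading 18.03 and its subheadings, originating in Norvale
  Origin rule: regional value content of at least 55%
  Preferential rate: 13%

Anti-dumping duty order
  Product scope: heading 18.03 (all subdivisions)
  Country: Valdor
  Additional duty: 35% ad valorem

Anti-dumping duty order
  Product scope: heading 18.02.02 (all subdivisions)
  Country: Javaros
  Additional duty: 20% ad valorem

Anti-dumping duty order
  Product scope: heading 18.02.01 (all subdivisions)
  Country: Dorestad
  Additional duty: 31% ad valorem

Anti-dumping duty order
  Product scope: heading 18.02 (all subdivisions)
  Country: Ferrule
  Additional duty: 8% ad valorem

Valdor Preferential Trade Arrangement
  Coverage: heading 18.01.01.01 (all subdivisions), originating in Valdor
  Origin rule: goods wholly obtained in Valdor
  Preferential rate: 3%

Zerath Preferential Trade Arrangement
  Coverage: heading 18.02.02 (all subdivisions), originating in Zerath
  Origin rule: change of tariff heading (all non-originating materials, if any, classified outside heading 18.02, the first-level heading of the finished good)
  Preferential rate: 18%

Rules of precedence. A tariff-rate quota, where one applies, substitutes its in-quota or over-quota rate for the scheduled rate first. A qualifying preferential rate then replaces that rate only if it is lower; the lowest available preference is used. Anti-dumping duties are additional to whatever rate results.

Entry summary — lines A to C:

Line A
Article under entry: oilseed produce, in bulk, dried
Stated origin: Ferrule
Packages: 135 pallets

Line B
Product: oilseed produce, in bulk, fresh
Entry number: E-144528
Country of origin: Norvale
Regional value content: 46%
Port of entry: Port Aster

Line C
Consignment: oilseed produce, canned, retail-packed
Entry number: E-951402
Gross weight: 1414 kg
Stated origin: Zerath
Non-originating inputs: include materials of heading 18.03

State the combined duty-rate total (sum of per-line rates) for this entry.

41%

Line A: oilseed → 18.03; dried → 18.03.03; in bulk → 18.03.03.01. Scheduled 19%. No special measure applies. → 19%.
Line B: oilseed → 18.03; fresh → 18.03.02; in bulk → 18.03.02.02. Scheduled 14%. quota on 18.03.02 open → in-quota 8%; Norvale agreement on 18.03: RVC < 55%. → 8%.
Line C: oilseed → 18.03; canned → 18.03.04; retail-packed → 18.03.04.01. Scheduled 14%. Zerath agreement on 18.02.02: 18.03.04.01 not covered. → 14%.
Sum: 19% + 8% + 14% = 41%.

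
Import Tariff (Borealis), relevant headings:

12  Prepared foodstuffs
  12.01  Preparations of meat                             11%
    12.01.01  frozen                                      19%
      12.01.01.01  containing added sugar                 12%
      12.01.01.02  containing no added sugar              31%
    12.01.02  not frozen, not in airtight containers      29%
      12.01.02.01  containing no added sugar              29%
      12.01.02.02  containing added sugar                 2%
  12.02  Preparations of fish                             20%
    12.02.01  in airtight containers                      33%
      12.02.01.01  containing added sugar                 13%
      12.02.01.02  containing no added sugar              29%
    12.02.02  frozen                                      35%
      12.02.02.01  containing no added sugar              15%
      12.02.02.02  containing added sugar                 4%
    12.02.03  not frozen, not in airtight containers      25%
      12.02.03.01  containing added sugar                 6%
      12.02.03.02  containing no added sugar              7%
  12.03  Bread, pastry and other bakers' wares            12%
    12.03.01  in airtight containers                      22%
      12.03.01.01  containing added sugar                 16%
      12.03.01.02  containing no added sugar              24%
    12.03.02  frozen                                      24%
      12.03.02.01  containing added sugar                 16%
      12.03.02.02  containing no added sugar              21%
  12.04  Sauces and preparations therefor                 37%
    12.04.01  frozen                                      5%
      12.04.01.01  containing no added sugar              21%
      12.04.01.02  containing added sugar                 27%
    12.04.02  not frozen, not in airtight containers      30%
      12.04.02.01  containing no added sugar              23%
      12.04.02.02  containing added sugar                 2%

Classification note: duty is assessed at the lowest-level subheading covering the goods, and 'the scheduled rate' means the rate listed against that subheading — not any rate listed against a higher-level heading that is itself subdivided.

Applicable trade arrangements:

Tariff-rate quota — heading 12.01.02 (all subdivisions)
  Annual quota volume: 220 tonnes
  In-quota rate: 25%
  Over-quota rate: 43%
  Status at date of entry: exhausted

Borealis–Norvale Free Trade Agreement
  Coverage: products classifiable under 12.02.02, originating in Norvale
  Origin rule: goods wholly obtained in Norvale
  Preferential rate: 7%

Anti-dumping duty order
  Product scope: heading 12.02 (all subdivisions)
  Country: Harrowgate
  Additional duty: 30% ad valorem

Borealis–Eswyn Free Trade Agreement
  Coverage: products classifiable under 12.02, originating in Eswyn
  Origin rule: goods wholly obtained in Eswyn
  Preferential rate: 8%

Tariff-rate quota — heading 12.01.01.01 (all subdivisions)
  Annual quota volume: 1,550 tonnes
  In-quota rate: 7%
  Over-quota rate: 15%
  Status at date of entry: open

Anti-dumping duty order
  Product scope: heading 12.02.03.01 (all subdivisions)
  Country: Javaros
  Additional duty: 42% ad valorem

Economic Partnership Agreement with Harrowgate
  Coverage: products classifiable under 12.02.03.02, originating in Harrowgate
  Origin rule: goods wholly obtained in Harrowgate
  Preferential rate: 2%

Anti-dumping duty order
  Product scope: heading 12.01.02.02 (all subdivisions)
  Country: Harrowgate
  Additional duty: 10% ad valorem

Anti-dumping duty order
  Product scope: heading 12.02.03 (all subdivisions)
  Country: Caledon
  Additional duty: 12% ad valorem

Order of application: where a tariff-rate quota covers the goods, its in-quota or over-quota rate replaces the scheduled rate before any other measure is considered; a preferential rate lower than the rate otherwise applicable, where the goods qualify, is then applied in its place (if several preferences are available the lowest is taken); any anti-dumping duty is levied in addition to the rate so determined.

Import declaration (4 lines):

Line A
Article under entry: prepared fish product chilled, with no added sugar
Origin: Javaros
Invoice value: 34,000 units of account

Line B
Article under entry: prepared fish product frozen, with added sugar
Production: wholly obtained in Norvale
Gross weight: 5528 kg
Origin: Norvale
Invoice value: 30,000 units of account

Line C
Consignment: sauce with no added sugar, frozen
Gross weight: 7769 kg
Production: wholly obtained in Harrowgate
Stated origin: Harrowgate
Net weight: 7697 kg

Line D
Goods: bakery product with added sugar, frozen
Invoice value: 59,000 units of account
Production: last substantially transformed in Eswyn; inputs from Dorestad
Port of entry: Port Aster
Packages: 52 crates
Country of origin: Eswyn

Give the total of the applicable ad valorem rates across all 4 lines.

48%

Line A: prepared fish product → 12.02; chilled → 12.02.03; with no added sugar → 12.02.03.02. Scheduled 7%. No special measure applies. → 7%.
Line B: prepared fish product → 12.02; frozen → 12.02.02; with added sugar → 12.02.02.02. Scheduled 4%. Norvale agreement on 12.02.02: wholly obtained → 7% available; preference 7% not lower than 4% → no reduction. → 4%.
Line C: sauce → 12.04; frozen → 12.04.01; with no added sugar → 12.04.01.01. Scheduled 21%. Harrowgate agreement on 12.02.03.02: 12.04.01.01 not covered. → 21%.
Line D: bakery product → 12.03; frozen → 12.03.02; with added sugar → 12.03.02.01. Scheduled 16%. Eswyn agreement on 12.02: 12.03.02.01 not covered. → 16%.
Sum: 7% + 4% + 21% + 16% = 48%.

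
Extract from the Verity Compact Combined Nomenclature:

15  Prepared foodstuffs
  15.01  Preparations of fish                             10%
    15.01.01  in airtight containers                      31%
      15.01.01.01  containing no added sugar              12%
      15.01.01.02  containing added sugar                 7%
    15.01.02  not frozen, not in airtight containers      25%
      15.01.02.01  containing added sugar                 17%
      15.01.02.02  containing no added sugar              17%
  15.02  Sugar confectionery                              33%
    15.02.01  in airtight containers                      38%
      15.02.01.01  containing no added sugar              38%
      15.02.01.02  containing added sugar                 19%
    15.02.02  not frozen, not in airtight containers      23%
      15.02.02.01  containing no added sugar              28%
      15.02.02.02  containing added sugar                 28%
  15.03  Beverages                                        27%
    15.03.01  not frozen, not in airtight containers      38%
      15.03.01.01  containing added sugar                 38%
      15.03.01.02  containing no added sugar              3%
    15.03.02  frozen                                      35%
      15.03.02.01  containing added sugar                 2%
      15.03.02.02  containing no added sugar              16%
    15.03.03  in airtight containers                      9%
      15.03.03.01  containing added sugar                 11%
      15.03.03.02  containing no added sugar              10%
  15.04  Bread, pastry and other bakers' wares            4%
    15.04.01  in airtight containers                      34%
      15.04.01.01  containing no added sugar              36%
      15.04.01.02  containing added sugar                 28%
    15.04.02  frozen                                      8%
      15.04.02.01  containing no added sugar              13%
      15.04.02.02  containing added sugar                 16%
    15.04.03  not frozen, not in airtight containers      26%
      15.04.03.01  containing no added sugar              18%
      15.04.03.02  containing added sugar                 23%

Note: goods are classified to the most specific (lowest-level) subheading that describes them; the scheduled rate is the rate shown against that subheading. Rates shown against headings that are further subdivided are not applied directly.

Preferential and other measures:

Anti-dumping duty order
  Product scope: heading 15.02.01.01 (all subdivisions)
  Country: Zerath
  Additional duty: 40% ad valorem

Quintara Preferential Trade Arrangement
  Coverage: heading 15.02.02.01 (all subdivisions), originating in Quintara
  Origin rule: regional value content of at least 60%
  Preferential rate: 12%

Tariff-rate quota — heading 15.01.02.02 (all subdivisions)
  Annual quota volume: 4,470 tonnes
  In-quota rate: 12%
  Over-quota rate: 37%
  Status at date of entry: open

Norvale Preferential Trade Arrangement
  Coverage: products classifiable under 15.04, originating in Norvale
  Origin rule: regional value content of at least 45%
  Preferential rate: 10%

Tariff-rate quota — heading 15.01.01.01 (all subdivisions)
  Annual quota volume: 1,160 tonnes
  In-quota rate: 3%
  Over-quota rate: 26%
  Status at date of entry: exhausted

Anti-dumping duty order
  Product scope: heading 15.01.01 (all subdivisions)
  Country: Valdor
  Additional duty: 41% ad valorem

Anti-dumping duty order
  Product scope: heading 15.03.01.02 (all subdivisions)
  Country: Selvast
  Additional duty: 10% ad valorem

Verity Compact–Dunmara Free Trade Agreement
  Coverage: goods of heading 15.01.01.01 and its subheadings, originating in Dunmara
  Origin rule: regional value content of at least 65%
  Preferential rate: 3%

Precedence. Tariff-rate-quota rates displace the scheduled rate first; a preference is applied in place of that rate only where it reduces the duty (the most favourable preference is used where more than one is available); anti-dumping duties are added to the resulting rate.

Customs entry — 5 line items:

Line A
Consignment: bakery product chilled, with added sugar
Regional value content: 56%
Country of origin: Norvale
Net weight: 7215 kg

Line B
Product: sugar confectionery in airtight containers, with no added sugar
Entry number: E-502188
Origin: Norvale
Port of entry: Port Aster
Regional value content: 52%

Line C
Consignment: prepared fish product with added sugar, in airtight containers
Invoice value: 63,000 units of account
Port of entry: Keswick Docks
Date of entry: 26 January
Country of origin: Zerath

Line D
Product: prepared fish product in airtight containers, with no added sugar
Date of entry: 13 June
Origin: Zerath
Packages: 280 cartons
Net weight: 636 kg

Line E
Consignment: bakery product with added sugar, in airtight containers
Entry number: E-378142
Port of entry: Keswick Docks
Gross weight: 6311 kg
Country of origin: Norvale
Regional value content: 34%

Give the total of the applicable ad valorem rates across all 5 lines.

Line A: bakery product → 15.04; chilled → 15.04.03; with added sugar → 15.04.03.02. Scheduled 23%. Norvale agreement on 15.04: RVC ≥ 45% → 10% available; preferential 10%. → 10%.
Line B: sugar confectionery → 15.02; in airtight containers → 15.02.01; with no added sugar → 15.02.01.01. Scheduled 38%. Norvale agreement on 15.04: 15.02.01.01 not covered. → 38%.
Line C: prepared fish product → 15.01; in airtight containers → 15.01.01; with added sugar → 15.01.01.02. Scheduled 7%. No special measure applies. → 7%.
Line D: prepared fish product → 15.01; in airtight containers → 15.01.01; with no added sugar → 15.01.01.01. Scheduled 12%. quota on 15.01.01.01 exhausted → over-quota 26%. → 26%.
Line E: bakery product → 15.04; in airtight containers → 15.04.01; with added sugar → 15.04.01.02. Scheduled 28%. Norvale agreement on 15.04: RVC < 45%. → 28%.
Sum: 10% + 38% + 7% + 26% + 28% = 109%.

109%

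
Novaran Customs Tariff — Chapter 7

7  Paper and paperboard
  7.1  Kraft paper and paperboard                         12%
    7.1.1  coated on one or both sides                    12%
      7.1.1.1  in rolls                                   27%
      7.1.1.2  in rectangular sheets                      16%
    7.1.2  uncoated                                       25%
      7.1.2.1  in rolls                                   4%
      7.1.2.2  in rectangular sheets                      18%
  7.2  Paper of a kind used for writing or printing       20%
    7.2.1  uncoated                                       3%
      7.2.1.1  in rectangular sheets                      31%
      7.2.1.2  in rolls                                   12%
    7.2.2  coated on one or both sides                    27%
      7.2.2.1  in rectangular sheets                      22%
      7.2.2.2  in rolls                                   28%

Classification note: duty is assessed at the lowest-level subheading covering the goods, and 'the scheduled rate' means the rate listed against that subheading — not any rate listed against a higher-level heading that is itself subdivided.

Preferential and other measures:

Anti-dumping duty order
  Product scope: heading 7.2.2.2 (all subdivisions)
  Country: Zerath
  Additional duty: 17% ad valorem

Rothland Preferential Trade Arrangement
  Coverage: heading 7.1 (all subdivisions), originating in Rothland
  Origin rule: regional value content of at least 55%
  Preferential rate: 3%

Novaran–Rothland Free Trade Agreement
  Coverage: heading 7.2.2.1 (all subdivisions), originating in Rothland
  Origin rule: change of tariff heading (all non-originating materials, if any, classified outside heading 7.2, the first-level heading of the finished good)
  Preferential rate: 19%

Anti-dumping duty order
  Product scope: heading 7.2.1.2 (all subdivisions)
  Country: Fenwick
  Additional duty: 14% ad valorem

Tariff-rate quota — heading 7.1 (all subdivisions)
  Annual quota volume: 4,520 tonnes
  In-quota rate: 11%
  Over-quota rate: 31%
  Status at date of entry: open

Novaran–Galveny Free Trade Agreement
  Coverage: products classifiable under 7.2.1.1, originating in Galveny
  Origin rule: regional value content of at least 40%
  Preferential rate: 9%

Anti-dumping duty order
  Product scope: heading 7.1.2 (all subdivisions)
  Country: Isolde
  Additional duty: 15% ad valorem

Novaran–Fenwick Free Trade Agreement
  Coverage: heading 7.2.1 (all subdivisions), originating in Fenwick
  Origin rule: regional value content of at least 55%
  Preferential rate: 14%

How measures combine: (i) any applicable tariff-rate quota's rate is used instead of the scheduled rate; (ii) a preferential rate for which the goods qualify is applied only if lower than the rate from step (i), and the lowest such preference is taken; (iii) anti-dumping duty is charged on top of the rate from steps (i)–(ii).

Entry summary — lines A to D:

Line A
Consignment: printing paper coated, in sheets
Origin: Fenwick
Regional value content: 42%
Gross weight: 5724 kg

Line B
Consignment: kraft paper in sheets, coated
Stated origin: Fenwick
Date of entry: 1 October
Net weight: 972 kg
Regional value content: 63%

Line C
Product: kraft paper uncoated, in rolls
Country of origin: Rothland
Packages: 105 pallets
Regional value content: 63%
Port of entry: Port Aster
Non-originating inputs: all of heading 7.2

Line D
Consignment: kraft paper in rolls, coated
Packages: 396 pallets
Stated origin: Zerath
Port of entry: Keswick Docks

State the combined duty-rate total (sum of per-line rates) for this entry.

47%

Line A: printing paper → 7.2; coated → 7.2.2; in sheets → 7.2.2.1. Scheduled 22%. Fenwick agreement on 7.2.1: 7.2.2.1 not covered. → 22%.
Line B: kraft paper → 7.1; coated → 7.1.1; in sheets → 7.1.1.2. Scheduled 16%. quota on 7.1 open → in-quota 11%; Fenwick agreement on 7.2.1: 7.1.1.2 not covered. → 11%.
Line C: kraft paper → 7.1; uncoated → 7.1.2; in rolls → 7.1.2.1. Scheduled 4%. quota on 7.1 open → in-quota 11%; Rothland agreement on 7.1: RVC ≥ 55% → 3% available; Rothland agreement on 7.2.2.1: 7.1.2.1 not covered; preferential 3%. → 3%.
Line D: kraft paper → 7.1; coated → 7.1.1; in rolls → 7.1.1.1. Scheduled 27%. quota on 7.1 open → in-quota 11%. → 11%.
Sum: 22% + 11% + 3% + 11% = 47%.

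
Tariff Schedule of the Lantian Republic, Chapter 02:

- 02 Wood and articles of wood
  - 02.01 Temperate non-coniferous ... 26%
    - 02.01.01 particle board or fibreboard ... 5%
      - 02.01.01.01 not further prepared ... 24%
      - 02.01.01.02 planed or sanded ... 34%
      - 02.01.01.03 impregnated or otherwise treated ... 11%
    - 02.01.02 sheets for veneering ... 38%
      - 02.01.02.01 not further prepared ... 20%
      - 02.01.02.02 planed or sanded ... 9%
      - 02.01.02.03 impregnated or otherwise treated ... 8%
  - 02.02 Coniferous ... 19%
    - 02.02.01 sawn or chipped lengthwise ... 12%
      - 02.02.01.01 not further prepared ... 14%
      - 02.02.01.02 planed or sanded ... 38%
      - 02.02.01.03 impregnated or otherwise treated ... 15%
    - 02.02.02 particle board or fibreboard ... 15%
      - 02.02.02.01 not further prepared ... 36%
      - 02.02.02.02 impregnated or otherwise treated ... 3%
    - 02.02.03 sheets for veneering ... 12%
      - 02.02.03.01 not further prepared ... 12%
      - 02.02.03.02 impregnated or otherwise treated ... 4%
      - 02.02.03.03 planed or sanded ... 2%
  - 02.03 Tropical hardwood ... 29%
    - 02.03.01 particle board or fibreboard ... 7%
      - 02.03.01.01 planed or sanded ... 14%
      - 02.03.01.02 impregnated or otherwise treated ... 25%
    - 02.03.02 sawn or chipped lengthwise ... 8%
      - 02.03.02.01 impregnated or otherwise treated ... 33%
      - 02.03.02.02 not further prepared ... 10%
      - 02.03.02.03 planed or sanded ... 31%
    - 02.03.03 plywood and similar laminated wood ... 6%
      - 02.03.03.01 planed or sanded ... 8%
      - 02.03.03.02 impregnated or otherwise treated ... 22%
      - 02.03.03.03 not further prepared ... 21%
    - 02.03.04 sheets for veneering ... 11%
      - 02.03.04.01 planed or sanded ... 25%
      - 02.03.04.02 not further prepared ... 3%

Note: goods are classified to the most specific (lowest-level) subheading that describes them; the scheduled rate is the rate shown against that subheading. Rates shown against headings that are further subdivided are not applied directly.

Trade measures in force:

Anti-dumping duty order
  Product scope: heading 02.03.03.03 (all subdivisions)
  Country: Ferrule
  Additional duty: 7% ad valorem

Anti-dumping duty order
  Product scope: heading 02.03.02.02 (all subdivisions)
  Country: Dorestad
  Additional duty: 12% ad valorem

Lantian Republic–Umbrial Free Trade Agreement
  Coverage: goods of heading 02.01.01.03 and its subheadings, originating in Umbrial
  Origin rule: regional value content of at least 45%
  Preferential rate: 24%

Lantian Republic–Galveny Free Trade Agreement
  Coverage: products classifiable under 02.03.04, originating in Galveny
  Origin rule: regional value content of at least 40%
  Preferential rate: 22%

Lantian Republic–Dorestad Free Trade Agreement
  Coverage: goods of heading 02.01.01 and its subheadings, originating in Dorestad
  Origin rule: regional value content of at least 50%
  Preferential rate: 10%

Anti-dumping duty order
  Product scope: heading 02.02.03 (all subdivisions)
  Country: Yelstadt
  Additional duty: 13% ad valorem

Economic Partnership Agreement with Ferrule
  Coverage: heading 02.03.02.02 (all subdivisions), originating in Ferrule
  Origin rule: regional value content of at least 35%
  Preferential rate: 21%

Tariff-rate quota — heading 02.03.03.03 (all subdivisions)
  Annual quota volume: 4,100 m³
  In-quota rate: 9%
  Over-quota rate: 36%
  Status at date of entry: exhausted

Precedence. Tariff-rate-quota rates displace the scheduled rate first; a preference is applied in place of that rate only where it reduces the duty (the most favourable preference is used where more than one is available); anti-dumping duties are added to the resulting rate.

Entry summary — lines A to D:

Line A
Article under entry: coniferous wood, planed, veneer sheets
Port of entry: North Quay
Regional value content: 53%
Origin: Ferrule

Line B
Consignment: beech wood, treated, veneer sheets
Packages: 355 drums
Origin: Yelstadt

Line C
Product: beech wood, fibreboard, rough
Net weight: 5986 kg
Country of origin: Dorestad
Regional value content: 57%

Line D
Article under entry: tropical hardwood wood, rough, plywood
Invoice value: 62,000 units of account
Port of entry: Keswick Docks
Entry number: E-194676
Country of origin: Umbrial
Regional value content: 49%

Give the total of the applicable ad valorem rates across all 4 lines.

Line A: coniferous → 02.02; veneer sheets → 02.02.03; planed → 02.02.03.03. Scheduled 2%. Ferrule agreement on 02.03.02.02: 02.02.03.03 not covered. → 2%.
Line B: beech → 02.01; veneer sheets → 02.01.02; treated → 02.01.02.03. Scheduled 8%. No special measure applies. → 8%.
Line C: beech → 02.01; fibreboard → 02.01.01; rough → 02.01.01.01. Scheduled 24%. Dorestad agreement on 02.01.01: RVC ≥ 50% → 10% available; preferential 10%. → 10%.
Line D: tropical hardwood → 02.03; plywood → 02.03.03; rough → 02.03.03.03. Scheduled 21%. quota on 02.03.03.03 exhausted → over-quota 36%; Umbrial agreement on 02.01.01.03: 02.03.03.03 not covered. → 36%.
Sum: 2% + 8% + 10% + 36% = 56%.

56%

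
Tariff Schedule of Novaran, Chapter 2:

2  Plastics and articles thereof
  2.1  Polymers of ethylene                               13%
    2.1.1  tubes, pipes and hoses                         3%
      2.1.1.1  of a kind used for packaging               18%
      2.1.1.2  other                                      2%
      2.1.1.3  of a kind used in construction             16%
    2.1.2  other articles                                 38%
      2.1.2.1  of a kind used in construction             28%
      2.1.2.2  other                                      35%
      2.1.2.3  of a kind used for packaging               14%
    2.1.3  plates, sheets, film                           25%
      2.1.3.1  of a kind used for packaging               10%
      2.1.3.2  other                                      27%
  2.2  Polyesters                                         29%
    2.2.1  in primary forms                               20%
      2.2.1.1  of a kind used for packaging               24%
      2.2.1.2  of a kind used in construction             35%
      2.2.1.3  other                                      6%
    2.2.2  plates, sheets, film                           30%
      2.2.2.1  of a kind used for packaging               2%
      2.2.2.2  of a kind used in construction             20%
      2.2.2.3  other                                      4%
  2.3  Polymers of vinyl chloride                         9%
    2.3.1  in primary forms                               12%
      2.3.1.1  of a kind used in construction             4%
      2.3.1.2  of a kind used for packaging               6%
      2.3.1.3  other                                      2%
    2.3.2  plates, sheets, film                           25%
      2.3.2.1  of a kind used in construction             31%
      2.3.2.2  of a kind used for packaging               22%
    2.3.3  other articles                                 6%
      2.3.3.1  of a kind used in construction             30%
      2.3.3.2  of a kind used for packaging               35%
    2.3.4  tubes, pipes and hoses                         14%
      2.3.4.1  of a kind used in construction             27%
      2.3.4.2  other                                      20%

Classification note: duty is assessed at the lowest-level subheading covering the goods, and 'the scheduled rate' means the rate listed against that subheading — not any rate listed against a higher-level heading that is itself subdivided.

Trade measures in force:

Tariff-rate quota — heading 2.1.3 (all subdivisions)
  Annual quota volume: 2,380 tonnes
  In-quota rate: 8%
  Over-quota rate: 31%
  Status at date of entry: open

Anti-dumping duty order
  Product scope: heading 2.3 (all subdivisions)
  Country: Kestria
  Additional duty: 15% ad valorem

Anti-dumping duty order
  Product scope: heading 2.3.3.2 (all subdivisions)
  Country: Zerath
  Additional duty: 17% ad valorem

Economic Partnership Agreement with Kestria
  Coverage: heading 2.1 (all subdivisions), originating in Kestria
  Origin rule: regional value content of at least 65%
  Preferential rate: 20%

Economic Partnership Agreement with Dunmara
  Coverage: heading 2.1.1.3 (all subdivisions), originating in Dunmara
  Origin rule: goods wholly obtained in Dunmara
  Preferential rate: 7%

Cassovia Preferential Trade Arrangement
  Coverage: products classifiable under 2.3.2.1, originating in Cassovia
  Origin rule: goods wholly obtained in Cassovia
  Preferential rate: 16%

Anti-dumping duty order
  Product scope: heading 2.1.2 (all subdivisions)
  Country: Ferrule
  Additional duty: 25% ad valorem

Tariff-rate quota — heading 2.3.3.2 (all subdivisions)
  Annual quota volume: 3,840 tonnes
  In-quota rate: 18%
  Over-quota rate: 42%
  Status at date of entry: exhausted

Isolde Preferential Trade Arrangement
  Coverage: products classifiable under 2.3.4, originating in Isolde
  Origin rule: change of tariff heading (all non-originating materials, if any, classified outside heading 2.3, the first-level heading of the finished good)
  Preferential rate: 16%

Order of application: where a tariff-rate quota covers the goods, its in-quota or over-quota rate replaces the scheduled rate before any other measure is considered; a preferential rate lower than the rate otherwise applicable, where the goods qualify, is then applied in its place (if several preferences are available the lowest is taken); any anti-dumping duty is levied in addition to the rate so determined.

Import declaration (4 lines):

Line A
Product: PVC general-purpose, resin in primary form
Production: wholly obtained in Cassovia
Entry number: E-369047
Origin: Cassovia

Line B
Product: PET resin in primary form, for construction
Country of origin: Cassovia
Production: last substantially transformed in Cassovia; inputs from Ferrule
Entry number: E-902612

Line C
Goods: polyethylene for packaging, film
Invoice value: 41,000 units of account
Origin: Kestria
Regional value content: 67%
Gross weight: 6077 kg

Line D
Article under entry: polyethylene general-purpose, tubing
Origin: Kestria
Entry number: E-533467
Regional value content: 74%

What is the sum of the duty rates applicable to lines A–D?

Line A: PVC → 2.3; resin in primary form → 2.3.1; general-purpose → 2.3.1.3. Scheduled 2%. Cassovia agreement on 2.3.2.1: 2.3.1.3 not covered. → 2%.
Line B: PET → 2.2; resin in primary form → 2.2.1; for construction → 2.2.1.2. Scheduled 35%. Cassovia agreement on 2.3.2.1: 2.2.1.2 not covered. → 35%.
Line C: polyethylene → 2.1; film → 2.1.3; for packaging → 2.1.3.1. Scheduled 10%. quota on 2.1.3 open → in-quota 8%; Kestria agreement on 2.1: RVC ≥ 65% → 20% available; preference 20% not lower than 8% → no reduction. → 8%.
Line D: polyethylene → 2.1; tubing → 2.1.1; general-purpose → 2.1.1.2. Scheduled 2%. Kestria agreement on 2.1: RVC ≥ 65% → 20% available; preference 20% not lower than 2% → no reduction. → 2%.
Sum: 2% + 35% + 8% + 2% = 47%.

47%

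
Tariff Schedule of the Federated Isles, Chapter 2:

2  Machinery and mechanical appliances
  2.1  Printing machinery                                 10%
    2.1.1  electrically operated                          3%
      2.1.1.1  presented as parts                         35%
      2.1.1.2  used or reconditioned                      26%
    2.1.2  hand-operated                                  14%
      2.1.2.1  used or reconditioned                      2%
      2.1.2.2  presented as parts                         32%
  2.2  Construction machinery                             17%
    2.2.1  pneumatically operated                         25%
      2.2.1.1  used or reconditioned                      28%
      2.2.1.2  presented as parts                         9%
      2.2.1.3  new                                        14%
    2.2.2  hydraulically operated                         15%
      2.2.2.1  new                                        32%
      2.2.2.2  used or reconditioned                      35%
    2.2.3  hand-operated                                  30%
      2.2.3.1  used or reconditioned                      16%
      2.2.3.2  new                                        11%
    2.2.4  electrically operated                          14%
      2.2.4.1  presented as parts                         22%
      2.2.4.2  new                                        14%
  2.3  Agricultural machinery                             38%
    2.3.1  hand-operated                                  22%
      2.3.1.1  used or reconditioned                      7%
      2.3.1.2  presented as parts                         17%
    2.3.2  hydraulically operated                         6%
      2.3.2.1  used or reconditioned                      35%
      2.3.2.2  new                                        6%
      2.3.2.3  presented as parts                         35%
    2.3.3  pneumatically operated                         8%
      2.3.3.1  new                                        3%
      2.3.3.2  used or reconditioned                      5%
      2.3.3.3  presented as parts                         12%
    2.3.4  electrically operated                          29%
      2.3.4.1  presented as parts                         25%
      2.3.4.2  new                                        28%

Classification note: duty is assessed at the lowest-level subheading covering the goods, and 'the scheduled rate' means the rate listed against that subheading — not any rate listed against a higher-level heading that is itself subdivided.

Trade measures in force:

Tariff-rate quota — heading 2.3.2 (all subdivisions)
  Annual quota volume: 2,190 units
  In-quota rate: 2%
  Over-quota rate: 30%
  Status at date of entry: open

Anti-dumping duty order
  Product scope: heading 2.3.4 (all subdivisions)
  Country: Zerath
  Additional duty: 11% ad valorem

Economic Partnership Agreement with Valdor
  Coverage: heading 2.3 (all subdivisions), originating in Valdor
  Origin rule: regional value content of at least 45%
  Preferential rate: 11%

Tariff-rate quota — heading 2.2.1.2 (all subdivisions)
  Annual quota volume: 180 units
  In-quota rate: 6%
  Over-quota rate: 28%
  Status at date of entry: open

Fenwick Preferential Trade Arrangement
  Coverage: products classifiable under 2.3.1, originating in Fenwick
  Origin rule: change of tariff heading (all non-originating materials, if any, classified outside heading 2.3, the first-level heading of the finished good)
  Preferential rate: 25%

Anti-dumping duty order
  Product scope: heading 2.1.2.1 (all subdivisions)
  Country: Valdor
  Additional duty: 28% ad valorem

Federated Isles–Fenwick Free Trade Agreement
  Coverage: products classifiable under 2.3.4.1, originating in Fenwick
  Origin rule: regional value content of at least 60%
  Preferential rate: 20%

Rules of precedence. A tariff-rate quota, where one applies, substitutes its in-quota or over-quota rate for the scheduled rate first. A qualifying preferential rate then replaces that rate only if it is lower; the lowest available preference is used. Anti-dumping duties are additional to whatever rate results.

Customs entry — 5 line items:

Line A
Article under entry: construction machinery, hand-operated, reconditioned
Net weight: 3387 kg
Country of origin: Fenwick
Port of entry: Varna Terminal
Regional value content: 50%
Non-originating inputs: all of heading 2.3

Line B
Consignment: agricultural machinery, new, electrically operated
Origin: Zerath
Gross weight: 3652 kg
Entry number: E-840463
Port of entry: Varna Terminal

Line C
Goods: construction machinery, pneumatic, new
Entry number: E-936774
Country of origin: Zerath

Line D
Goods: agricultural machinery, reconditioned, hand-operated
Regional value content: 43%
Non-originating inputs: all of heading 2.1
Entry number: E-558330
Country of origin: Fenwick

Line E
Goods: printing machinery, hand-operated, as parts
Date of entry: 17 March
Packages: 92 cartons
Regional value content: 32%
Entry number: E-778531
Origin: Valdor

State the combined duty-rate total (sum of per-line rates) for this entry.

Line A: construction → 2.2; hand-operated → 2.2.3; reconditioned → 2.2.3.1. Scheduled 16%. Fenwick agreement on 2.3.1: 2.2.3.1 not covered; Fenwick agreement on 2.3.4.1: 2.2.3.1 not covered. → 16%.
Line B: agricultural → 2.3; electrically operated → 2.3.4; new → 2.3.4.2. Scheduled 28%. anti-dumping (Zerath, 2.3.4): +11%; total 28% + 11% = 39%. → 39%.
Line C: construction → 2.2; pneumatic → 2.2.1; new → 2.2.1.3. Scheduled 14%. No special measure applies. → 14%.
Line D: agricultural → 2.3; hand-operated → 2.3.1; reconditioned → 2.3.1.1. Scheduled 7%. Fenwick agreement on 2.3.1: CTH met → 25% available; Fenwick agreement on 2.3.4.1: 2.3.1.1 not covered; preference 25% not lower than 7% → no reduction. → 7%.
Line E: printing → 2.1; hand-operated → 2.1.2; as parts → 2.1.2.2. Scheduled 32%. Valdor agreement on 2.3: 2.1.2.2 not covered. → 32%.
Sum: 16% + 39% + 14% + 7% + 32% = 108%.

108%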